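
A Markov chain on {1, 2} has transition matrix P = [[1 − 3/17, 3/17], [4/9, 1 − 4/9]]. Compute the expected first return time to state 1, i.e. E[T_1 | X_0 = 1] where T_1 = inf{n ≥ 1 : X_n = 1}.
E[T_1 | X_0 = 1] = 1/π_1 = 95/68

For an irreducible recurrent Markov chain with stationary distribution π, E[T_i | X_0 = i] = 1/π_i (Kac's formula). Here π_1 = (4/9)/(3/17 + 4/9) = (4/9)/(95/153) = 68/95, so E[T_1 | X_0 = 1] = 1/π_1 = (3/17 + 4/9)/(4/9) = (95/153)/(4/9) = 95/68.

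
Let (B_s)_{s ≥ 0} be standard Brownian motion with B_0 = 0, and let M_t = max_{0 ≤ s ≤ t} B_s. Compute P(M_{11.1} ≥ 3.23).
P(M_{11.1} ≥ 3.23) = 2·P(B_{11.1} ≥ 3.23) = 2(1 − Φ(3.23/√11.1)) ≈ 0.3323

By the reflection principle for Brownian motion, P(M_t ≥ a) = 2 · P(B_t ≥ a) for a ≥ 0. Since B_t ~ N(0, t), P(B_t ≥ 3.23) = 1 − Φ(3.23/√t) = 1 − Φ(3.23/√11.1) = 1 − Φ(0.9695). So
  P(M_{11.1} ≥ 3.23) = 2(1 − Φ(0.9695)) ≈ 0.3323.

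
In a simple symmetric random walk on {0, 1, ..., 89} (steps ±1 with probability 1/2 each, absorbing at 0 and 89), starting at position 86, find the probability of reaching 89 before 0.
P(hit 89 before 0) = 86/89

Let u_k = P(hit 89 before 0 | start at k). Then u_0 = 0, u_89 = 1, and u_k = u_{k-1}/2 + u_{k+1}/2 for 1 ≤ k ≤ 88. This harmonic recurrence is solved by u_k = k/89, giving u_86 = 86/89.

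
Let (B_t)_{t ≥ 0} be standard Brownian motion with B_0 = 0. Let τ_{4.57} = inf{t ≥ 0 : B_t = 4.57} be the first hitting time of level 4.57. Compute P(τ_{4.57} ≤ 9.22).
P(τ_{4.57} ≤ 9.22) = 2(1 − Φ(4.57/√9.22)) = 2(1 − Φ(1.5050)) ≈ 0.1323

By the reflection principle for standard BM, P(τ_b ≤ t) = 2 · P(B_t ≥ b). Since B_t ~ N(0, t), P(B_t ≥ 4.57) = 1 − Φ(4.57/√t) = 1 − Φ(4.57/√9.22) = 1 − Φ(1.5050) ≈ 0.06616. Doubling: P(τ_{4.57} ≤ 9.22) ≈ 2 · 0.06616 = 0.13232 ≈ 0.1323.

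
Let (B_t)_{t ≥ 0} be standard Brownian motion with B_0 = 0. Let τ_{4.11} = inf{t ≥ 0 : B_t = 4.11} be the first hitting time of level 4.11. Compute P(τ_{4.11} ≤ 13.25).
P(τ_{4.11} ≤ 13.25) = 2(1 − Φ(4.11/√13.25)) = 2(1 − Φ(1.1291)) ≈ 0.2589

By the reflection principle for standard BM, P(τ_b ≤ t) = 2 · P(B_t ≥ b). Since B_t ~ N(0, t), P(B_t ≥ 4.11) = 1 − Φ(4.11/√t) = 1 − Φ(4.11/√13.25) = 1 − Φ(1.1291) ≈ 0.12943. Doubling: P(τ_{4.11} ≤ 13.25) ≈ 2 · 0.12943 = 0.25886 ≈ 0.2589.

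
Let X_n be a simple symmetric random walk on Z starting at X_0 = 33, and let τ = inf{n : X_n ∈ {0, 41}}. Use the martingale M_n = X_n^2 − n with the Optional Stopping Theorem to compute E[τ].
E[τ] = 264

M_n = X_n^2 − n is a martingale (since E[X_{n+1}^2 | F_n] = X_n^2 + 1). By OST (τ has finite mean in a bounded region), E[M_τ] = E[M_0] = X_0^2 − 0 = 33^2 = 1089. Also E[M_τ] = E[X_τ^2] − E[τ]. The walk exits at 0 or 41, with P(hit 41 first) = 33/41, so E[X_τ^2] = 41^2 · 33/41 + 0 = 1353. Thus E[τ] = E[X_τ^2] − E[M_τ] = 1353 − 1089 = 264 = 33(41 − 33) = 264.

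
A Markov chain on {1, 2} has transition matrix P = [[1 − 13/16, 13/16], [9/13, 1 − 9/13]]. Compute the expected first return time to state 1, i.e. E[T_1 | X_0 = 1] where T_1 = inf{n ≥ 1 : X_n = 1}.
E[T_1 | X_0 = 1] = 1/π_1 = 313/144

For an irreducible recurrent Markov chain with stationary distribution π, E[T_i | X_0 = i] = 1/π_i (Kac's formula). Here π_1 = (9/13)/(13/16 + 9/13) = (9/13)/(313/208) = 144/313, so E[T_1 | X_0 = 1] = 1/π_1 = (13/16 + 9/13)/(9/13) = (313/208)/(9/13) = 313/144.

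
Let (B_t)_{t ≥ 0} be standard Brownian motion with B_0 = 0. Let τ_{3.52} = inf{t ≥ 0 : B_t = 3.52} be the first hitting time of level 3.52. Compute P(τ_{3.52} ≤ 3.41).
P(τ_{3.52} ≤ 3.41) = 2(1 − Φ(3.52/√3.41)) = 2(1 − Φ(1.9062)) ≈ 0.0566

By the reflection principle for standard BM, P(τ_b ≤ t) = 2 · P(B_t ≥ b). Since B_t ~ N(0, t), P(B_t ≥ 3.52) = 1 − Φ(3.52/√t) = 1 − Φ(3.52/√3.41) = 1 − Φ(1.9062) ≈ 0.02831. Doubling: P(τ_{3.52} ≤ 3.41) ≈ 2 · 0.02831 = 0.05662 ≈ 0.0566.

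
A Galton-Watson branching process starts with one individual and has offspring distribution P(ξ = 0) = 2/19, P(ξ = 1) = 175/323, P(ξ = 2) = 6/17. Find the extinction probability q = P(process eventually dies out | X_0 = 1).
q = 17/57

The pgf is f(s) = 2/19 + 175/323·s + 6/17·s². The extinction probability q is the smallest fixed point of f in [0, 1]. Setting s = f(s):
  6/17·s² + (175/323 − 1)·s + 2/19 = 0
  6/17·s² − (2/19 + 6/17)·s + 2/19 = 0
which factors as (s − 1)·(6/17·s − 2/19) = 0, giving roots s = 1 and s = (2/19)/(6/17) = 17/57.
Mean offspring μ = 175/323 + 2·6/17 = 403/323 > 1 (supercritical), so q < 1. The extinction probability is the smaller root: q = (2/19)/(6/17) = 17/57.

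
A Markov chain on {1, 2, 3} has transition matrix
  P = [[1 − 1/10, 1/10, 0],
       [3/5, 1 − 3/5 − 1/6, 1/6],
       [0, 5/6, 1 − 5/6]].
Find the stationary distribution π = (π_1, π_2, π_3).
π = (5/6, 5/36, 1/36)

This is a birth-death chain on three states, which satisfies detailed balance: π_1 · P_{12} = π_2 · P_{21} and π_2 · P_{23} = π_3 · P_{32}.
From π_1 · 1/10 = π_2 · 3/5: π_2/π_1 = (1/10)/(3/5) = 1/6.
From π_2 · 1/6 = π_3 · 5/6: π_3/π_2 = (1/6)/(5/6) = 1/5.
Take π_1 proportional to 1; then unnormalized π = (1, 1/6, 1/30). Normalize by dividing by the sum 6/5:
  π = (5/6, 5/36, 1/36).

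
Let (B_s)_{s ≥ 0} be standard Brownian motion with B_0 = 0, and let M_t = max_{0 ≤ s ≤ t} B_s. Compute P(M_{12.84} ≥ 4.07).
P(M_{12.84} ≥ 4.07) = 2·P(B_{12.84} ≥ 4.07) = 2(1 − Φ(4.07/√12.84)) ≈ 0.2560

By the reflection principle for Brownian motion, P(M_t ≥ a) = 2 · P(B_t ≥ a) for a ≥ 0. Since B_t ~ N(0, t), P(B_t ≥ 4.07) = 1 − Φ(4.07/√t) = 1 − Φ(4.07/√12.84) = 1 − Φ(1.1358). So
  P(M_{12.84} ≥ 4.07) = 2(1 − Φ(1.1358)) ≈ 0.2560.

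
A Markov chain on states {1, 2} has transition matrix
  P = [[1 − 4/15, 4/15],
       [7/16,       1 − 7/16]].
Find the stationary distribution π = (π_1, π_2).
π_1 = 105/169, π_2 = 64/169

Solve πP = π with π_1 + π_2 = 1. From πP = π: π_1 · (1 − 4/15) + π_2 · 7/16 = π_1 ⇒ π_2 · 7/16 = π_1 · 4/15 ⇒ π_2/π_1 = (4/15)/(7/16) = 64/105. Together with π_1 + π_2 = 1:
  π_1 = (7/16)/(4/15 + 7/16) = (7/16)/(169/240) = 105/169,
  π_2 = (4/15)/(4/15 + 7/16) = (4/15)/(169/240) = 64/169.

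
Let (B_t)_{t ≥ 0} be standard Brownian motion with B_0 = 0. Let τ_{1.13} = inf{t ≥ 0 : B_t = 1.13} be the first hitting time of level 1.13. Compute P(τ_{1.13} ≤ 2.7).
P(τ_{1.13} ≤ 2.7) = 2(1 − Φ(1.13/√2.7)) = 2(1 − Φ(0.6877)) ≈ 0.4916

By the reflection principle for standard BM, P(τ_b ≤ t) = 2 · P(B_t ≥ b). Since B_t ~ N(0, t), P(B_t ≥ 1.13) = 1 − Φ(1.13/√t) = 1 − Φ(1.13/√2.7) = 1 − Φ(0.6877) ≈ 0.24582. Doubling: P(τ_{1.13} ≤ 2.7) ≈ 2 · 0.24582 = 0.49164 ≈ 0.4916.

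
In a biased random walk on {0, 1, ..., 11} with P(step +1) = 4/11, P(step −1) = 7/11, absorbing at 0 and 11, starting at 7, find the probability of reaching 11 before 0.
P(hit 11 before 0) = (1 − (7/4)^7) / (1 − (7/4)^11) = 68877568/657710813

Let u_k denote P(reach 11 before 0 | start at k). Boundary: u_0 = 0, u_11 = 1. Recurrence: u_k = 4/11·u_{k+1} + 7/11·u_{k-1} for 1 ≤ k ≤ 10. Try u_k = A + B·r^k with r = q/p = (7/11)/(4/11) = 7/4. Substitution satisfies the recurrence; boundary conditions give:
  u_k = (1 − r^k) / (1 − r^N) = (1 − (7/4)^7) / (1 − (7/4)^11) = 68877568/657710813.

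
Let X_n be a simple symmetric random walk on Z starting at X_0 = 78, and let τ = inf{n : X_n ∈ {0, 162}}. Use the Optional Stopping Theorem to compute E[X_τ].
E[X_τ] = 78

X_n is a martingale and τ is a bounded-mean stopping time (indeed τ is finite a.s. with bounded expectation since the walk is in a bounded region). By the OST, E[X_τ] = E[X_0] = 78. Equivalently: E[X_τ] = 162 · P(hit 162 first) + 0 · P(hit 0 first) = 162 · (78/162) = 78.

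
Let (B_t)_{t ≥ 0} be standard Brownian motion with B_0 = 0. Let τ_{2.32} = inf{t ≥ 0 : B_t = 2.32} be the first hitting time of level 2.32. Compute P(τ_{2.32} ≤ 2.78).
P(τ_{2.32} ≤ 2.78) = 2(1 − Φ(2.32/√2.78)) = 2(1 − Φ(1.3914)) ≈ 0.1641

By the reflection principle for standard BM, P(τ_b ≤ t) = 2 · P(B_t ≥ b). Since B_t ~ N(0, t), P(B_t ≥ 2.32) = 1 − Φ(2.32/√t) = 1 − Φ(2.32/√2.78) = 1 − Φ(1.3914) ≈ 0.08205. Doubling: P(τ_{2.32} ≤ 2.78) ≈ 2 · 0.08205 = 0.16410 ≈ 0.1641.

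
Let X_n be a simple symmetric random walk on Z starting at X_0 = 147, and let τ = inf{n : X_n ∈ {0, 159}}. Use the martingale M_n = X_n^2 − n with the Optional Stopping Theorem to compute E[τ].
E[τ] = 1764

M_n = X_n^2 − n is a martingale (since E[X_{n+1}^2 | F_n] = X_n^2 + 1). By OST (τ has finite mean in a bounded region), E[M_τ] = E[M_0] = X_0^2 − 0 = 147^2 = 21609. Also E[M_τ] = E[X_τ^2] − E[τ]. The walk exits at 0 or 159, with P(hit 159 first) = 147/159, so E[X_τ^2] = 159^2 · 147/159 + 0 = 23373. Thus E[τ] = E[X_τ^2] − E[M_τ] = 23373 − 21609 = 1764 = 147(159 − 147) = 1764.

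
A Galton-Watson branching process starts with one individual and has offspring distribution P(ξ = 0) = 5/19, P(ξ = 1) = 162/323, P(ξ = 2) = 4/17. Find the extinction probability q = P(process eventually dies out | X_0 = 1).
q = 1

Mean offspring μ = 0·5/19 + 1·162/323 + 2·4/17 = 314/323 ≤ 1. For μ ≤ 1 with offspring not concentrated at 1, the Galton-Watson process goes extinct almost surely, so q = 1.
(Algebraic check: The pgf is f(s) = 5/19 + 162/323·s + 4/17·s². The extinction probability q is the smallest fixed point of f in [0, 1]. Setting s = f(s):
  4/17·s² + (162/323 − 1)·s + 5/19 = 0
  4/17·s² − (5/19 + 4/17)·s + 5/19 = 0
which factors as (s − 1)·(4/17·s − 5/19) = 0, giving roots s = 1 and s = (5/19)/(4/17) = 85/76. Since 85/76 ≥ 1, the smallest root in [0, 1] is s = 1.)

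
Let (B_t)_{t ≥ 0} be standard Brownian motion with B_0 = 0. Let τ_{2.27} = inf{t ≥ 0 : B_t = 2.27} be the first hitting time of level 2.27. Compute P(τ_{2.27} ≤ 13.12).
P(τ_{2.27} ≤ 13.12) = 2(1 − Φ(2.27/√13.12)) = 2(1 − Φ(0.6267)) ≈ 0.5309

By the reflection principle for standard BM, P(τ_b ≤ t) = 2 · P(B_t ≥ b). Since B_t ~ N(0, t), P(B_t ≥ 2.27) = 1 − Φ(2.27/√t) = 1 − Φ(2.27/√13.12) = 1 − Φ(0.6267) ≈ 0.26543. Doubling: P(τ_{2.27} ≤ 13.12) ≈ 2 · 0.26543 = 0.53086 ≈ 0.5309.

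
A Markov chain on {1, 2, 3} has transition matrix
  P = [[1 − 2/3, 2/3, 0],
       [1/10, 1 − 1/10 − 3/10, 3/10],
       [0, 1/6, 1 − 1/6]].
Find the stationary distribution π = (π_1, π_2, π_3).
π = (3/59, 20/59, 36/59)

This is a birth-death chain on three states, which satisfies detailed balance: π_1 · P_{12} = π_2 · P_{21} and π_2 · P_{23} = π_3 · P_{32}.
From π_1 · 2/3 = π_2 · 1/10: π_2/π_1 = (2/3)/(1/10) = 20/3.
From π_2 · 3/10 = π_3 · 1/6: π_3/π_2 = (3/10)/(1/6) = 9/5.
Take π_1 proportional to 1; then unnormalized π = (1, 20/3, 12). Normalize by dividing by the sum 59/3:
  π = (3/59, 20/59, 36/59).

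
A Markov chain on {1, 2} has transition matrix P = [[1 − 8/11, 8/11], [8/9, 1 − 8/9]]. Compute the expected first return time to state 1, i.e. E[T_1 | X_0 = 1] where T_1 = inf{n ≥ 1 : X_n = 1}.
E[T_1 | X_0 = 1] = 1/π_1 = 20/11

For an irreducible recurrent Markov chain with stationary distribution π, E[T_i | X_0 = i] = 1/π_i (Kac's formula). Here π_1 = (8/9)/(8/11 + 8/9) = (8/9)/(160/99) = 11/20, so E[T_1 | X_0 = 1] = 1/π_1 = (8/11 + 8/9)/(8/9) = (160/99)/(8/9) = 20/11.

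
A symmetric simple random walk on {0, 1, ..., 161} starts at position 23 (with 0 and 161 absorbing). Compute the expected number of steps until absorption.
E[τ | X_0 = 23] = 3174

Let v_k = E[τ | X_0 = k]. Boundary: v_0 = v_161 = 0. Recurrence: v_k = 1 + (v_{k-1} + v_{k+1})/2 for 1 ≤ k ≤ 160. The particular solution to v_k − (v_{k-1} + v_{k+1})/2 = 1 is v_k = −k^2. Adding homogeneous solution A + B k and matching boundaries gives v_k = k (161 − k). Substituting k = 23: v_23 = 23 · 138 = 3174.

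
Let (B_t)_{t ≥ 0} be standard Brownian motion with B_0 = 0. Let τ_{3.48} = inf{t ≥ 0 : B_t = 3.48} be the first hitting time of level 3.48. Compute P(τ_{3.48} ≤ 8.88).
P(τ_{3.48} ≤ 8.88) = 2(1 − Φ(3.48/√8.88)) = 2(1 − Φ(1.1678)) ≈ 0.2429

By the reflection principle for standard BM, P(τ_b ≤ t) = 2 · P(B_t ≥ b). Since B_t ~ N(0, t), P(B_t ≥ 3.48) = 1 − Φ(3.48/√t) = 1 − Φ(3.48/√8.88) = 1 − Φ(1.1678) ≈ 0.12144. Doubling: P(τ_{3.48} ≤ 8.88) ≈ 2 · 0.12144 = 0.24288 ≈ 0.2429.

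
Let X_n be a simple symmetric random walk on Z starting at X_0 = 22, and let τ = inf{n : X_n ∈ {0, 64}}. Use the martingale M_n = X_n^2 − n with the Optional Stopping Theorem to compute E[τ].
E[τ] = 924

M_n = X_n^2 − n is a martingale (since E[X_{n+1}^2 | F_n] = X_n^2 + 1). By OST (τ has finite mean in a bounded region), E[M_τ] = E[M_0] = X_0^2 − 0 = 22^2 = 484. Also E[M_τ] = E[X_τ^2] − E[τ]. The walk exits at 0 or 64, with P(hit 64 first) = 22/64, so E[X_τ^2] = 64^2 · 22/64 + 0 = 1408. Thus E[τ] = E[X_τ^2] − E[M_τ] = 1408 − 484 = 924 = 22(64 − 22) = 924.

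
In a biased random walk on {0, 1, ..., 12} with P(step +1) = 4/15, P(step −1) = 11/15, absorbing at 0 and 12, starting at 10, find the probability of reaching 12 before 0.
P(hit 12 before 0) = (1 − (11/4)^10) / (1 − (11/4)^12) = 3952209680/29889634281

Let u_k denote P(reach 12 before 0 | start at k). Boundary: u_0 = 0, u_12 = 1. Recurrence: u_k = 4/15·u_{k+1} + 11/15·u_{k-1} for 1 ≤ k ≤ 11. Try u_k = A + B·r^k with r = q/p = (11/15)/(4/15) = 11/4. Substitution satisfies the recurrence; boundary conditions give:
  u_k = (1 − r^k) / (1 − r^N) = (1 − (11/4)^10) / (1 − (11/4)^12) = 3952209680/29889634281.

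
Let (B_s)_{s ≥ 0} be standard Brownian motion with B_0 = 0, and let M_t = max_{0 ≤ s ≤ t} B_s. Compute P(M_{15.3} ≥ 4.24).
P(M_{15.3} ≥ 4.24) = 2·P(B_{15.3} ≥ 4.24) = 2(1 − Φ(4.24/√15.3)) ≈ 0.2784

By the reflection principle for Brownian motion, P(M_t ≥ a) = 2 · P(B_t ≥ a) for a ≥ 0. Since B_t ~ N(0, t), P(B_t ≥ 4.24) = 1 − Φ(4.24/√t) = 1 − Φ(4.24/√15.3) = 1 − Φ(1.0840). So
  P(M_{15.3} ≥ 4.24) = 2(1 − Φ(1.0840)) ≈ 0.2784.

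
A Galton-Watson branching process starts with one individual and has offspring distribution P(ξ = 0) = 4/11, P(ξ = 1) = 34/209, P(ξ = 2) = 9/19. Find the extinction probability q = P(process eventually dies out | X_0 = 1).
q = 76/99

The pgf is f(s) = 4/11 + 34/209·s + 9/19·s². The extinction probability q is the smallest fixed point of f in [0, 1]. Setting s = f(s):
  9/19·s² + (34/209 − 1)·s + 4/11 = 0
  9/19·s² − (4/11 + 9/19)·s + 4/11 = 0
which factors as (s − 1)·(9/19·s − 4/11) = 0, giving roots s = 1 and s = (4/11)/(9/19) = 76/99.
Mean offspring μ = 34/209 + 2·9/19 = 232/209 > 1 (supercritical), so q < 1. The extinction probability is the smaller root: q = (4/11)/(9/19) = 76/99.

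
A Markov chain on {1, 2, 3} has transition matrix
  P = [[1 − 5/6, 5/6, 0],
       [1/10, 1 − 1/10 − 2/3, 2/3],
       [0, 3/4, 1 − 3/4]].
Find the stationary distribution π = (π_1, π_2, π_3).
π = (27/452, 225/452, 50/113)

This is a birth-death chain on three states, which satisfies detailed balance: π_1 · P_{12} = π_2 · P_{21} and π_2 · P_{23} = π_3 · P_{32}.
From π_1 · 5/6 = π_2 · 1/10: π_2/π_1 = (5/6)/(1/10) = 25/3.
From π_2 · 2/3 = π_3 · 3/4: π_3/π_2 = (2/3)/(3/4) = 8/9.
Take π_1 proportional to 1; then unnormalized π = (1, 25/3, 200/27). Normalize by dividing by the sum 452/27:
  π = (27/452, 225/452, 50/113).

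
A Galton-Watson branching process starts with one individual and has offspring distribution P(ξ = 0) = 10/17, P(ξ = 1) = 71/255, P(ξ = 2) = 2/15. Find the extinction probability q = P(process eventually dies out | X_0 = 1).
q = 1

Mean offspring μ = 0·10/17 + 1·71/255 + 2·2/15 = 139/255 ≤ 1. For μ ≤ 1 with offspring not concentrated at 1, the Galton-Watson process goes extinct almost surely, so q = 1.
(Algebraic check: The pgf is f(s) = 10/17 + 71/255·s + 2/15·s². The extinction probability q is the smallest fixed point of f in [0, 1]. Setting s = f(s):
  2/15·s² + (71/255 − 1)·s + 10/17 = 0
  2/15·s² − (10/17 + 2/15)·s + 10/17 = 0
which factors as (s − 1)·(2/15·s − 10/17) = 0, giving roots s = 1 and s = (10/17)/(2/15) = 75/17. Since 75/17 ≥ 1, the smallest root in [0, 1] is s = 1.)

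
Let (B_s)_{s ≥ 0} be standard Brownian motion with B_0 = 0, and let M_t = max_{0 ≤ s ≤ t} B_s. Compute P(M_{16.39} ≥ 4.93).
P(M_{16.39} ≥ 4.93) = 2·P(B_{16.39} ≥ 4.93) = 2(1 − Φ(4.93/√16.39)) ≈ 0.2233

By the reflection principle for Brownian motion, P(M_t ≥ a) = 2 · P(B_t ≥ a) for a ≥ 0. Since B_t ~ N(0, t), P(B_t ≥ 4.93) = 1 − Φ(4.93/√t) = 1 − Φ(4.93/√16.39) = 1 − Φ(1.2177). So
  P(M_{16.39} ≥ 4.93) = 2(1 − Φ(1.2177)) ≈ 0.2233.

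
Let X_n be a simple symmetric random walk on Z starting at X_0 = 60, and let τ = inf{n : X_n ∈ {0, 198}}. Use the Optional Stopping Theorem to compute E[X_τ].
E[X_τ] = 60

X_n is a martingale and τ is a bounded-mean stopping time (indeed τ is finite a.s. with bounded expectation since the walk is in a bounded region). By the OST, E[X_τ] = E[X_0] = 60. Equivalently: E[X_τ] = 198 · P(hit 198 first) + 0 · P(hit 0 first) = 198 · (60/198) = 60.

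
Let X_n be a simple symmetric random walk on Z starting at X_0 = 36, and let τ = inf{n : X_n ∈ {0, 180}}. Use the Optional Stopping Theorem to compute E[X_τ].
E[X_τ] = 36

X_n is a martingale and τ is a bounded-mean stopping time (indeed τ is finite a.s. with bounded expectation since the walk is in a bounded region). By the OST, E[X_τ] = E[X_0] = 36. Equivalently: E[X_τ] = 180 · P(hit 180 first) + 0 · P(hit 0 first) = 180 · (36/180) = 36.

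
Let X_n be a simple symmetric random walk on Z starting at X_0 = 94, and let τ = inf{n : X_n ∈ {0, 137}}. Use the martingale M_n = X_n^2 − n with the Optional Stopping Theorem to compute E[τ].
E[τ] = 4042

M_n = X_n^2 − n is a martingale (since E[X_{n+1}^2 | F_n] = X_n^2 + 1). By OST (τ has finite mean in a bounded region), E[M_τ] = E[M_0] = X_0^2 − 0 = 94^2 = 8836. Also E[M_τ] = E[X_τ^2] − E[τ]. The walk exits at 0 or 137, with P(hit 137 first) = 94/137, so E[X_τ^2] = 137^2 · 94/137 + 0 = 12878. Thus E[τ] = E[X_τ^2] − E[M_τ] = 12878 − 8836 = 4042 = 94(137 − 94) = 4042.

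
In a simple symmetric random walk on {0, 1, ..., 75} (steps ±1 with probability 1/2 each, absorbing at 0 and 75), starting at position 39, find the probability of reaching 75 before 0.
P(hit 75 before 0) = 39/75 = 13/25

Let u_k = P(hit 75 before 0 | start at k). Then u_0 = 0, u_75 = 1, and u_k = u_{k-1}/2 + u_{k+1}/2 for 1 ≤ k ≤ 74. This harmonic recurrence is solved by u_k = k/75, giving u_39 = 39/75 = 13/25.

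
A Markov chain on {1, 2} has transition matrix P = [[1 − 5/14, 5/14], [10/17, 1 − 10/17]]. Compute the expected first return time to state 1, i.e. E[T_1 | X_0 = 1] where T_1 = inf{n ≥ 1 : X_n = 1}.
E[T_1 | X_0 = 1] = 1/π_1 = 45/28

For an irreducible recurrent Markov chain with stationary distribution π, E[T_i | X_0 = i] = 1/π_i (Kac's formula). Here π_1 = (10/17)/(5/14 + 10/17) = (10/17)/(225/238) = 28/45, so E[T_1 | X_0 = 1] = 1/π_1 = (5/14 + 10/17)/(10/17) = (225/238)/(10/17) = 45/28.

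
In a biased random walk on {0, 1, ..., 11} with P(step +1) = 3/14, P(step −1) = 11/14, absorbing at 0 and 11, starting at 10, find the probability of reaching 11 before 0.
P(hit 11 before 0) = (1 − (11/3)^10) / (1 − (11/3)^11) = 9726512082/35663936683

Let u_k denote P(reach 11 before 0 | start at k). Boundary: u_0 = 0, u_11 = 1. Recurrence: u_k = 3/14·u_{k+1} + 11/14·u_{k-1} for 1 ≤ k ≤ 10. Try u_k = A + B·r^k with r = q/p = (11/14)/(3/14) = 11/3. Substitution satisfies the recurrence; boundary conditions give:
  u_k = (1 − r^k) / (1 − r^N) = (1 − (11/3)^10) / (1 − (11/3)^11) = 9726512082/35663936683.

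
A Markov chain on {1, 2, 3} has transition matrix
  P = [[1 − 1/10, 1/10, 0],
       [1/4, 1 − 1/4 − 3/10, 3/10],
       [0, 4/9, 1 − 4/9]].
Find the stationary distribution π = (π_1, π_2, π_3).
π = (100/167, 40/167, 27/167)

This is a birth-death chain on three states, which satisfies detailed balance: π_1 · P_{12} = π_2 · P_{21} and π_2 · P_{23} = π_3 · P_{32}.
From π_1 · 1/10 = π_2 · 1/4: π_2/π_1 = (1/10)/(1/4) = 2/5.
From π_2 · 3/10 = π_3 · 4/9: π_3/π_2 = (3/10)/(4/9) = 27/40.
Take π_1 proportional to 1; then unnormalized π = (1, 2/5, 27/100). Normalize by dividing by the sum 167/100:
  π = (100/167, 40/167, 27/167).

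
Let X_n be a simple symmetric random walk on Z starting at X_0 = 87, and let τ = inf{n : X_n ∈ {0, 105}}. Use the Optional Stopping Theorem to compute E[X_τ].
E[X_τ] = 87

X_n is a martingale and τ is a bounded-mean stopping time (indeed τ is finite a.s. with bounded expectation since the walk is in a bounded region). By the OST, E[X_τ] = E[X_0] = 87. Equivalently: E[X_τ] = 105 · P(hit 105 first) + 0 · P(hit 0 first) = 105 · (87/105) = 87.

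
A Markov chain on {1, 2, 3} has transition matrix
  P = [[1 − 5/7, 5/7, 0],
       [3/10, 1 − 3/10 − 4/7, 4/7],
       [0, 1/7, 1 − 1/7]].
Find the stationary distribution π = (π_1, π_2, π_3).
π = (21/271, 50/271, 200/271)

This is a birth-death chain on three states, which satisfies detailed balance: π_1 · P_{12} = π_2 · P_{21} and π_2 · P_{23} = π_3 · P_{32}.
From π_1 · 5/7 = π_2 · 3/10: π_2/π_1 = (5/7)/(3/10) = 50/21.
From π_2 · 4/7 = π_3 · 1/7: π_3/π_2 = (4/7)/(1/7) = 4.
Take π_1 proportional to 1; then unnormalized π = (1, 50/21, 200/21). Normalize by dividing by the sum 271/21:
  π = (21/271, 50/271, 200/271).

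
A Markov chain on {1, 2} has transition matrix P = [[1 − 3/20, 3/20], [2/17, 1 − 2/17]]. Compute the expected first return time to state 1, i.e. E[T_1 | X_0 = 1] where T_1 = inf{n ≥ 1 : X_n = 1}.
E[T_1 | X_0 = 1] = 1/π_1 = 91/40

For an irreducible recurrent Markov chain with stationary distribution π, E[T_i | X_0 = i] = 1/π_i (Kac's formula). Here π_1 = (2/17)/(3/20 + 2/17) = (2/17)/(91/340) = 40/91, so E[T_1 | X_0 = 1] = 1/π_1 = (3/20 + 2/17)/(2/17) = (91/340)/(2/17) = 91/40.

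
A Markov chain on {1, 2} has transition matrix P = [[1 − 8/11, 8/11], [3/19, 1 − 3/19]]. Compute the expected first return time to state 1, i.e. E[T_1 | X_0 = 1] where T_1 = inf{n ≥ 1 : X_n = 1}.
E[T_1 | X_0 = 1] = 1/π_1 = 185/33

For an irreducible recurrent Markov chain with stationary distribution π, E[T_i | X_0 = i] = 1/π_i (Kac's formula). Here π_1 = (3/19)/(8/11 + 3/19) = (3/19)/(185/209) = 33/185, so E[T_1 | X_0 = 1] = 1/π_1 = (8/11 + 3/19)/(3/19) = (185/209)/(3/19) = 185/33.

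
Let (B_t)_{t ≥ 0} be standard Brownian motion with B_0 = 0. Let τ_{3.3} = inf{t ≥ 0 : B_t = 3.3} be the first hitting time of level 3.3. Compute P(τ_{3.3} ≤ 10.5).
P(τ_{3.3} ≤ 10.5) = 2(1 − Φ(3.3/√10.5)) = 2(1 − Φ(1.0184)) ≈ 0.3085

By the reflection principle for standard BM, P(τ_b ≤ t) = 2 · P(B_t ≥ b). Since B_t ~ N(0, t), P(B_t ≥ 3.3) = 1 − Φ(3.3/√t) = 1 − Φ(3.3/√10.5) = 1 − Φ(1.0184) ≈ 0.15424. Doubling: P(τ_{3.3} ≤ 10.5) ≈ 2 · 0.15424 = 0.30848 ≈ 0.3085.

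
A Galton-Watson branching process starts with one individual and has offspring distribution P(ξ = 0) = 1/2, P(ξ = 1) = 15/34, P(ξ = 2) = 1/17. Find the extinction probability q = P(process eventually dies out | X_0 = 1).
q = 1

Mean offspring μ = 0·1/2 + 1·15/34 + 2·1/17 = 19/34 ≤ 1. For μ ≤ 1 with offspring not concentrated at 1, the Galton-Watson process goes extinct almost surely, so q = 1.
(Algebraic check: The pgf is f(s) = 1/2 + 15/34·s + 1/17·s². The extinction probability q is the smallest fixed point of f in [0, 1]. Setting s = f(s):
  1/17·s² + (15/34 − 1)·s + 1/2 = 0
  1/17·s² − (1/2 + 1/17)·s + 1/2 = 0
which factors as (s − 1)·(1/17·s − 1/2) = 0, giving roots s = 1 and s = (1/2)/(1/17) = 17/2. Since 17/2 ≥ 1, the smallest root in [0, 1] is s = 1.)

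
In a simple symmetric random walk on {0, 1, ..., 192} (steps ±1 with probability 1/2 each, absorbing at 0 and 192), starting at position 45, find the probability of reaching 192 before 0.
P(hit 192 before 0) = 45/192 = 15/64

Let u_k = P(hit 192 before 0 | start at k). Then u_0 = 0, u_192 = 1, and u_k = u_{k-1}/2 + u_{k+1}/2 for 1 ≤ k ≤ 191. This harmonic recurrence is solved by u_k = k/192, giving u_45 = 45/192 = 15/64.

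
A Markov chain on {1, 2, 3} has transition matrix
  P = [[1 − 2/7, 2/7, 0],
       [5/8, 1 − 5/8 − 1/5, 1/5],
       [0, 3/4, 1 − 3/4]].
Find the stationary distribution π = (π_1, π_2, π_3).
π = (525/829, 240/829, 64/829)

This is a birth-death chain on three states, which satisfies detailed balance: π_1 · P_{12} = π_2 · P_{21} and π_2 · P_{23} = π_3 · P_{32}.
From π_1 · 2/7 = π_2 · 5/8: π_2/π_1 = (2/7)/(5/8) = 16/35.
From π_2 · 1/5 = π_3 · 3/4: π_3/π_2 = (1/5)/(3/4) = 4/15.
Take π_1 proportional to 1; then unnormalized π = (1, 16/35, 64/525). Normalize by dividing by the sum 829/525:
  π = (525/829, 240/829, 64/829).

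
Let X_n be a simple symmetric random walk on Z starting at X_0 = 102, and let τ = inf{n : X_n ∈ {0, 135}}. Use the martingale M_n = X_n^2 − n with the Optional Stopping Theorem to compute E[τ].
E[τ] = 3366

M_n = X_n^2 − n is a martingale (since E[X_{n+1}^2 | F_n] = X_n^2 + 1). By OST (τ has finite mean in a bounded region), E[M_τ] = E[M_0] = X_0^2 − 0 = 102^2 = 10404. Also E[M_τ] = E[X_τ^2] − E[τ]. The walk exits at 0 or 135, with P(hit 135 first) = 102/135, so E[X_τ^2] = 135^2 · 102/135 + 0 = 13770. Thus E[τ] = E[X_τ^2] − E[M_τ] = 13770 − 10404 = 3366 = 102(135 − 102) = 3366.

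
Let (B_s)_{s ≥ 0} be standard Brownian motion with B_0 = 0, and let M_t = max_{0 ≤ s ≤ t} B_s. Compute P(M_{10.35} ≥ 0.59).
P(M_{10.35} ≥ 0.59) = 2·P(B_{10.35} ≥ 0.59) = 2(1 − Φ(0.59/√10.35)) ≈ 0.8545

By the reflection principle for Brownian motion, P(M_t ≥ a) = 2 · P(B_t ≥ a) for a ≥ 0. Since B_t ~ N(0, t), P(B_t ≥ 0.59) = 1 − Φ(0.59/√t) = 1 − Φ(0.59/√10.35) = 1 − Φ(0.1834). So
  P(M_{10.35} ≥ 0.59) = 2(1 − Φ(0.1834)) ≈ 0.8545.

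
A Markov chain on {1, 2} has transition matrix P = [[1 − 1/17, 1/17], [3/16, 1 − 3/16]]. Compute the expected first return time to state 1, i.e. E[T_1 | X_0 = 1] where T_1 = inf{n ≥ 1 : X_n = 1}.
E[T_1 | X_0 = 1] = 1/π_1 = 67/51

For an irreducible recurrent Markov chain with stationary distribution π, E[T_i | X_0 = i] = 1/π_i (Kac's formula). Here π_1 = (3/16)/(1/17 + 3/16) = (3/16)/(67/272) = 51/67, so E[T_1 | X_0 = 1] = 1/π_1 = (1/17 + 3/16)/(3/16) = (67/272)/(3/16) = 67/51.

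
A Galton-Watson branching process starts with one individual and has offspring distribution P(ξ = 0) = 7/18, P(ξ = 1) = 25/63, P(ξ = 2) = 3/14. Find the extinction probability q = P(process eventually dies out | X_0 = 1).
q = 1

Mean offspring μ = 0·7/18 + 1·25/63 + 2·3/14 = 52/63 ≤ 1. For μ ≤ 1 with offspring not concentrated at 1, the Galton-Watson process goes extinct almost surely, so q = 1.
(Algebraic check: The pgf is f(s) = 7/18 + 25/63·s + 3/14·s². The extinction probability q is the smallest fixed point of f in [0, 1]. Setting s = f(s):
  3/14·s² + (25/63 − 1)·s + 7/18 = 0
  3/14·s² − (7/18 + 3/14)·s + 7/18 = 0
which factors as (s − 1)·(3/14·s − 7/18) = 0, giving roots s = 1 and s = (7/18)/(3/14) = 49/27. Since 49/27 ≥ 1, the smallest root in [0, 1] is s = 1.)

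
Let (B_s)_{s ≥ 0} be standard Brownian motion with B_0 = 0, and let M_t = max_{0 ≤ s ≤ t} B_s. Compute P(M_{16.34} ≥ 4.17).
P(M_{16.34} ≥ 4.17) = 2·P(B_{16.34} ≥ 4.17) = 2(1 − Φ(4.17/√16.34)) ≈ 0.3023

By the reflection principle for Brownian motion, P(M_t ≥ a) = 2 · P(B_t ≥ a) for a ≥ 0. Since B_t ~ N(0, t), P(B_t ≥ 4.17) = 1 − Φ(4.17/√t) = 1 − Φ(4.17/√16.34) = 1 − Φ(1.0316). So
  P(M_{16.34} ≥ 4.17) = 2(1 − Φ(1.0316)) ≈ 0.3023.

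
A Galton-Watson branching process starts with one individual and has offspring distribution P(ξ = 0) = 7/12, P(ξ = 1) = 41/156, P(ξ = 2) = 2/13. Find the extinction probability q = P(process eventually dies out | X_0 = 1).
q = 1

Mean offspring μ = 0·7/12 + 1·41/156 + 2·2/13 = 89/156 ≤ 1. For μ ≤ 1 with offspring not concentrated at 1, the Galton-Watson process goes extinct almost surely, so q = 1.
(Algebraic check: The pgf is f(s) = 7/12 + 41/156·s + 2/13·s². The extinction probability q is the smallest fixed point of f in [0, 1]. Setting s = f(s):
  2/13·s² + (41/156 − 1)·s + 7/12 = 0
  2/13·s² − (7/12 + 2/13)·s + 7/12 = 0
which factors as (s − 1)·(2/13·s − 7/12) = 0, giving roots s = 1 and s = (7/12)/(2/13) = 91/24. Since 91/24 ≥ 1, the smallest root in [0, 1] is s = 1.)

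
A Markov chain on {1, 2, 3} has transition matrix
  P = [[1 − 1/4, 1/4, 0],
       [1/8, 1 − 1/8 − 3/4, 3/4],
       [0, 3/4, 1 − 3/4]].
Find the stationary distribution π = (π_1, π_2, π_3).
π = (1/5, 2/5, 2/5)

This is a birth-death chain on three states, which satisfies detailed balance: π_1 · P_{12} = π_2 · P_{21} and π_2 · P_{23} = π_3 · P_{32}.
From π_1 · 1/4 = π_2 · 1/8: π_2/π_1 = (1/4)/(1/8) = 2.
From π_2 · 3/4 = π_3 · 3/4: π_3/π_2 = (3/4)/(3/4) = 1.
Take π_1 proportional to 1; then unnormalized π = (1, 2, 2). Normalize by dividing by the sum 5:
  π = (1/5, 2/5, 2/5).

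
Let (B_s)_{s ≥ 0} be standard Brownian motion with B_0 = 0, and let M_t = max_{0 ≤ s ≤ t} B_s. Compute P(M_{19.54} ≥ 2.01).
P(M_{19.54} ≥ 2.01) = 2·P(B_{19.54} ≥ 2.01) = 2(1 − Φ(2.01/√19.54)) ≈ 0.6493

By the reflection principle for Brownian motion, P(M_t ≥ a) = 2 · P(B_t ≥ a) for a ≥ 0. Since B_t ~ N(0, t), P(B_t ≥ 2.01) = 1 − Φ(2.01/√t) = 1 − Φ(2.01/√19.54) = 1 − Φ(0.4547). So
  P(M_{19.54} ≥ 2.01) = 2(1 − Φ(0.4547)) ≈ 0.6493.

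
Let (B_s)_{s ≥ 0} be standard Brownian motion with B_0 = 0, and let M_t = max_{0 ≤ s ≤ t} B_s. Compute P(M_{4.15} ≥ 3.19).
P(M_{4.15} ≥ 3.19) = 2·P(B_{4.15} ≥ 3.19) = 2(1 − Φ(3.19/√4.15)) ≈ 0.1174

By the reflection principle for Brownian motion, P(M_t ≥ a) = 2 · P(B_t ≥ a) for a ≥ 0. Since B_t ~ N(0, t), P(B_t ≥ 3.19) = 1 − Φ(3.19/√t) = 1 − Φ(3.19/√4.15) = 1 − Φ(1.5659). So
  P(M_{4.15} ≥ 3.19) = 2(1 − Φ(1.5659)) ≈ 0.1174.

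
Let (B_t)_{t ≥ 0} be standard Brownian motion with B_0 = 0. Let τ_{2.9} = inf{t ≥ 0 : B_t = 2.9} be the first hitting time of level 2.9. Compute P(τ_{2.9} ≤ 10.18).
P(τ_{2.9} ≤ 10.18) = 2(1 − Φ(2.9/√10.18)) = 2(1 − Φ(0.9089)) ≈ 0.3634

By the reflection principle for standard BM, P(τ_b ≤ t) = 2 · P(B_t ≥ b). Since B_t ~ N(0, t), P(B_t ≥ 2.9) = 1 − Φ(2.9/√t) = 1 − Φ(2.9/√10.18) = 1 − Φ(0.9089) ≈ 0.18170. Doubling: P(τ_{2.9} ≤ 10.18) ≈ 2 · 0.18170 = 0.36340 ≈ 0.3634.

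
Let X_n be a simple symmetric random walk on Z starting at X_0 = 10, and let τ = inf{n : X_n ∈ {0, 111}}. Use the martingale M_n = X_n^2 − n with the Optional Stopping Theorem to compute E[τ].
E[τ] = 1010

M_n = X_n^2 − n is a martingale (since E[X_{n+1}^2 | F_n] = X_n^2 + 1). By OST (τ has finite mean in a bounded region), E[M_τ] = E[M_0] = X_0^2 − 0 = 10^2 = 100. Also E[M_τ] = E[X_τ^2] − E[τ]. The walk exits at 0 or 111, with P(hit 111 first) = 10/111, so E[X_τ^2] = 111^2 · 10/111 + 0 = 1110. Thus E[τ] = E[X_τ^2] − E[M_τ] = 1110 − 100 = 1010 = 10(111 − 10) = 1010.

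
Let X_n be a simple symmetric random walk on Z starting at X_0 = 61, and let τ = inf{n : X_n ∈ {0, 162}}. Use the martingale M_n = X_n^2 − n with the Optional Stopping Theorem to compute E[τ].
E[τ] = 6161

M_n = X_n^2 − n is a martingale (since E[X_{n+1}^2 | F_n] = X_n^2 + 1). By OST (τ has finite mean in a bounded region), E[M_τ] = E[M_0] = X_0^2 − 0 = 61^2 = 3721. Also E[M_τ] = E[X_τ^2] − E[τ]. The walk exits at 0 or 162, with P(hit 162 first) = 61/162, so E[X_τ^2] = 162^2 · 61/162 + 0 = 9882. Thus E[τ] = E[X_τ^2] − E[M_τ] = 9882 − 3721 = 6161 = 61(162 − 61) = 6161.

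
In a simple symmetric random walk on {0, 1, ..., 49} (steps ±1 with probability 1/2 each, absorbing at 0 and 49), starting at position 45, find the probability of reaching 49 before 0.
P(hit 49 before 0) = 45/49

Let u_k = P(hit 49 before 0 | start at k). Then u_0 = 0, u_49 = 1, and u_k = u_{k-1}/2 + u_{k+1}/2 for 1 ≤ k ≤ 48. This harmonic recurrence is solved by u_k = k/49, giving u_45 = 45/49.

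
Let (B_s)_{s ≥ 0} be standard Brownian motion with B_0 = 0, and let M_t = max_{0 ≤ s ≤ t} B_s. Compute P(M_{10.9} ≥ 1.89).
P(M_{10.9} ≥ 1.89) = 2·P(B_{10.9} ≥ 1.89) = 2(1 − Φ(1.89/√10.9)) ≈ 0.5670

By the reflection principle for Brownian motion, P(M_t ≥ a) = 2 · P(B_t ≥ a) for a ≥ 0. Since B_t ~ N(0, t), P(B_t ≥ 1.89) = 1 − Φ(1.89/√t) = 1 − Φ(1.89/√10.9) = 1 − Φ(0.5725). So
  P(M_{10.9} ≥ 1.89) = 2(1 − Φ(0.5725)) ≈ 0.5670.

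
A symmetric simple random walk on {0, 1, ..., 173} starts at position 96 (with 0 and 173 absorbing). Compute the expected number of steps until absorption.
E[τ | X_0 = 96] = 7392

Let v_k = E[τ | X_0 = k]. Boundary: v_0 = v_173 = 0. Recurrence: v_k = 1 + (v_{k-1} + v_{k+1})/2 for 1 ≤ k ≤ 172. The particular solution to v_k − (v_{k-1} + v_{k+1})/2 = 1 is v_k = −k^2. Adding homogeneous solution A + B k and matching boundaries gives v_k = k (173 − k). Substituting k = 96: v_96 = 96 · 77 = 7392.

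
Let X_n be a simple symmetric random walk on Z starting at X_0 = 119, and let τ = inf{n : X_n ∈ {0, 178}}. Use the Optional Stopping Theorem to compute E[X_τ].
E[X_τ] = 119

X_n is a martingale and τ is a bounded-mean stopping time (indeed τ is finite a.s. with bounded expectation since the walk is in a bounded region). By the OST, E[X_τ] = E[X_0] = 119. Equivalently: E[X_τ] = 178 · P(hit 178 first) + 0 · P(hit 0 first) = 178 · (119/178) = 119.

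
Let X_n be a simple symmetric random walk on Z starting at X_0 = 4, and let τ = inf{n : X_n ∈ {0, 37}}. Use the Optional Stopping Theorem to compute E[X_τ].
E[X_τ] = 4

X_n is a martingale and τ is a bounded-mean stopping time (indeed τ is finite a.s. with bounded expectation since the walk is in a bounded region). By the OST, E[X_τ] = E[X_0] = 4. Equivalently: E[X_τ] = 37 · P(hit 37 first) + 0 · P(hit 0 first) = 37 · (4/37) = 4.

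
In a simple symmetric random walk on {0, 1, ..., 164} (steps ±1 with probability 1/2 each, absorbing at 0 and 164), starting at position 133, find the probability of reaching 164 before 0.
P(hit 164 before 0) = 133/164

Let u_k = P(hit 164 before 0 | start at k). Then u_0 = 0, u_164 = 1, and u_k = u_{k-1}/2 + u_{k+1}/2 for 1 ≤ k ≤ 163. This harmonic recurrence is solved by u_k = k/164, giving u_133 = 133/164.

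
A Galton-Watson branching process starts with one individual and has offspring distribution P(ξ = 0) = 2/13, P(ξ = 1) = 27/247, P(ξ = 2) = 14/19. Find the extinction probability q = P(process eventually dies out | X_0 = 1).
q = 19/91

The pgf is f(s) = 2/13 + 27/247·s + 14/19·s². The extinction probability q is the smallest fixed point of f in [0, 1]. Setting s = f(s):
  14/19·s² + (27/247 − 1)·s + 2/13 = 0
  14/19·s² − (2/13 + 14/19)·s + 2/13 = 0
which factors as (s − 1)·(14/19·s − 2/13) = 0, giving roots s = 1 and s = (2/13)/(14/19) = 19/91.
Mean offspring μ = 27/247 + 2·14/19 = 391/247 > 1 (supercritical), so q < 1. The extinction probability is the smaller root: q = (2/13)/(14/19) = 19/91.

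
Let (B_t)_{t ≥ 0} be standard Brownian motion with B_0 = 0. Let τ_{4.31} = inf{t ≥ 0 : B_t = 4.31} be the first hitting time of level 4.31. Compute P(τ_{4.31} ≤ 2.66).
P(τ_{4.31} ≤ 2.66) = 2(1 − Φ(4.31/√2.66)) = 2(1 − Φ(2.6426)) ≈ 0.0082

By the reflection principle for standard BM, P(τ_b ≤ t) = 2 · P(B_t ≥ b). Since B_t ~ N(0, t), P(B_t ≥ 4.31) = 1 − Φ(4.31/√t) = 1 − Φ(4.31/√2.66) = 1 − Φ(2.6426) ≈ 0.00411. Doubling: P(τ_{4.31} ≤ 2.66) ≈ 2 · 0.00411 = 0.00822 ≈ 0.0082.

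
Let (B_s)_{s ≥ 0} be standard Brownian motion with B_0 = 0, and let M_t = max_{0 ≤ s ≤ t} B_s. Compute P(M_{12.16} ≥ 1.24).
P(M_{12.16} ≥ 1.24) = 2·P(B_{12.16} ≥ 1.24) = 2(1 − Φ(1.24/√12.16)) ≈ 0.7221

By the reflection principle for Brownian motion, P(M_t ≥ a) = 2 · P(B_t ≥ a) for a ≥ 0. Since B_t ~ N(0, t), P(B_t ≥ 1.24) = 1 − Φ(1.24/√t) = 1 − Φ(1.24/√12.16) = 1 − Φ(0.3556). So
  P(M_{12.16} ≥ 1.24) = 2(1 − Φ(0.3556)) ≈ 0.7221.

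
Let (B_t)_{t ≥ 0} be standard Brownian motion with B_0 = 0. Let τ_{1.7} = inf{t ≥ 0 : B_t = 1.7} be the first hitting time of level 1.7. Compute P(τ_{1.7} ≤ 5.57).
P(τ_{1.7} ≤ 5.57) = 2(1 − Φ(1.7/√5.57)) = 2(1 − Φ(0.7203)) ≈ 0.4713

By the reflection principle for standard BM, P(τ_b ≤ t) = 2 · P(B_t ≥ b). Since B_t ~ N(0, t), P(B_t ≥ 1.7) = 1 − Φ(1.7/√t) = 1 − Φ(1.7/√5.57) = 1 − Φ(0.7203) ≈ 0.23567. Doubling: P(τ_{1.7} ≤ 5.57) ≈ 2 · 0.23567 = 0.47134 ≈ 0.4713.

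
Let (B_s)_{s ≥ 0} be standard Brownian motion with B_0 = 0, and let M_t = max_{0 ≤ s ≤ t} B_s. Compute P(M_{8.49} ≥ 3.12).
P(M_{8.49} ≥ 3.12) = 2·P(B_{8.49} ≥ 3.12) = 2(1 − Φ(3.12/√8.49)) ≈ 0.2843

By the reflection principle for Brownian motion, P(M_t ≥ a) = 2 · P(B_t ≥ a) for a ≥ 0. Since B_t ~ N(0, t), P(B_t ≥ 3.12) = 1 − Φ(3.12/√t) = 1 − Φ(3.12/√8.49) = 1 − Φ(1.0708). So
  P(M_{8.49} ≥ 3.12) = 2(1 − Φ(1.0708)) ≈ 0.2843.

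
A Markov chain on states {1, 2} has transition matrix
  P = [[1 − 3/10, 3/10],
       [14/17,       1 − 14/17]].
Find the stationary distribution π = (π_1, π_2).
π_1 = 140/191, π_2 = 51/191

Solve πP = π with π_1 + π_2 = 1. From πP = π: π_1 · (1 − 3/10) + π_2 · 14/17 = π_1 ⇒ π_2 · 14/17 = π_1 · 3/10 ⇒ π_2/π_1 = (3/10)/(14/17) = 51/140. Together with π_1 + π_2 = 1:
  π_1 = (14/17)/(3/10 + 14/17) = (14/17)/(191/170) = 140/191,
  π_2 = (3/10)/(3/10 + 14/17) = (3/10)/(191/170) = 51/191.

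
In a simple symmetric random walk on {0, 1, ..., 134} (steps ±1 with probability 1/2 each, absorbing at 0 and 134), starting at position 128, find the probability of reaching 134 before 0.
P(hit 134 before 0) = 128/134 = 64/67

Let u_k = P(hit 134 before 0 | start at k). Then u_0 = 0, u_134 = 1, and u_k = u_{k-1}/2 + u_{k+1}/2 for 1 ≤ k ≤ 133. This harmonic recurrence is solved by u_k = k/134, giving u_128 = 128/134 = 64/67.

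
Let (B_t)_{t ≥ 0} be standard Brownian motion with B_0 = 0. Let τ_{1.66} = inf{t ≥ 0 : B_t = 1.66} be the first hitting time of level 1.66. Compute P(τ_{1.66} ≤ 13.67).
P(τ_{1.66} ≤ 13.67) = 2(1 − Φ(1.66/√13.67)) = 2(1 − Φ(0.4490)) ≈ 0.6534

By the reflection principle for standard BM, P(τ_b ≤ t) = 2 · P(B_t ≥ b). Since B_t ~ N(0, t), P(B_t ≥ 1.66) = 1 − Φ(1.66/√t) = 1 − Φ(1.66/√13.67) = 1 − Φ(0.4490) ≈ 0.32672. Doubling: P(τ_{1.66} ≤ 13.67) ≈ 2 · 0.32672 = 0.65344 ≈ 0.6534.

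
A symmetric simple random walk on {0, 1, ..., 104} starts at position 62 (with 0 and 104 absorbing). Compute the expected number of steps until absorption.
E[τ | X_0 = 62] = 2604

Let v_k = E[τ | X_0 = k]. Boundary: v_0 = v_104 = 0. Recurrence: v_k = 1 + (v_{k-1} + v_{k+1})/2 for 1 ≤ k ≤ 103. The particular solution to v_k − (v_{k-1} + v_{k+1})/2 = 1 is v_k = −k^2. Adding homogeneous solution A + B k and matching boundaries gives v_k = k (104 − k). Substituting k = 62: v_62 = 62 · 42 = 2604.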